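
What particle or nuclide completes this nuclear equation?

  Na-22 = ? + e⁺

Ne-22

Conserve mass number: 22 = A + 0, so A = 22.
Conserve atomic number: 11 = Z + 1, so Z = 10.
Z = 10 is neon, so the species is Ne-22.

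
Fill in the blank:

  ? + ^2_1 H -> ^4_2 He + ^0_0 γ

Conserve mass number: A + 2 = 4 + 0, so A = 2.
Conserve atomic number: Z + 1 = 2 + 0, so Z = 1.
A = 2 and Z = 1 is ^2_1 H — a deuteron.

deuteron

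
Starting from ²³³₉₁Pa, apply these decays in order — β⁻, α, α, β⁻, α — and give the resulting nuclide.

Start: (A, Z) = (233, 91).
After β⁻: (233, 92).
After α: (229, 90).
After α: (225, 88).
After β⁻: (225, 89).
After α: (221, 87).
Z = 87 is francium.

Fr-221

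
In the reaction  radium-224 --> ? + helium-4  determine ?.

Conserve mass number: 224 = A + 4, so A = 220.
Conserve atomic number: 88 = Z + 2, so Z = 86.
Z = 86 is radon, so the species is radon-220.

Rn-220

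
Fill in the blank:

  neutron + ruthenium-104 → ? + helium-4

Conserve mass number: 1 + 104 = A + 4, so A = 101.
Conserve atomic number: 0 + 44 = Z + 2, so Z = 42.
Z = 42 is molybdenum, so the species is molybdenum-101.

Mo-101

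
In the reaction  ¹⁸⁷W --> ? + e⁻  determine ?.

Conserve mass number: 187 = A + 0, so A = 187.
Conserve atomic number: 74 = Z − 1, so Z = 75.
Z = 75 is rhenium, so the species is ¹⁸⁷Re.

Re-187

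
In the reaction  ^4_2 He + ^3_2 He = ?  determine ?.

Be-7

Conserve mass number: 4 + 3 = A, so A = 7.
Conserve atomic number: 2 + 2 = Z, so Z = 4.
Z = 4 is beryllium, so the species is ^7_4 Be.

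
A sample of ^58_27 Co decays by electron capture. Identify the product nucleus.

Fe-58

Electron capture: mass number changes by +0, atomic number by -1.
A: 58 = 58; Z: 27 − 1 = 26.
Z = 26 is iron, so the daughter is ^58_26 Fe.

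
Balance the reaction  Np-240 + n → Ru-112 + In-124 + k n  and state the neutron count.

5

Conserve mass number: 241 = 112 + 124 + k, so k = 241 − 236 = 5.
Check atomic number: 93 = 44 + 49 + 0 = 93. ✓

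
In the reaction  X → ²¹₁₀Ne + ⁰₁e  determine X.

Conserve mass number: A = 21 + 0, so A = 21.
Conserve atomic number: Z = 10 + 1, so Z = 11.
Z = 11 is sodium, so the species is ²¹₁₁Na.

Na-21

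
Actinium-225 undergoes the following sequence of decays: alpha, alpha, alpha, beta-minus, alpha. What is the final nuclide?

Start: (A, Z) = (225, 89).
After α: (221, 87).
After α: (217, 85).
After α: (213, 83).
After β⁻: (213, 84).
After α: (209, 82).
Z = 82 is lead.

Pb-209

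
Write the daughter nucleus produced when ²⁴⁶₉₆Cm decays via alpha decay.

Pu-242

Alpha decay: mass number changes by -4, atomic number by -2.
A: 246 − 4 = 242; Z: 96 − 2 = 94.
Z = 94 is plutonium, so the daughter is ²⁴²₉₄Pu.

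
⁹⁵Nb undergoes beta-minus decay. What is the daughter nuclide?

Mo-95

Beta-minus decay: mass number changes by +0, atomic number by +1.
A: 95 = 95; Z: 41 + 1 = 42.
Z = 42 is molybdenum, so the daughter is ⁹⁵Mo.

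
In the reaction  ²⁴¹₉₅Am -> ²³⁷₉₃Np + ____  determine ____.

alpha particle

Conserve mass number: 241 = 237 + A, so A = 4.
Conserve atomic number: 95 = 93 + Z, so Z = 2.
A = 4 and Z = 2 is ⁴₂He — an alpha particle.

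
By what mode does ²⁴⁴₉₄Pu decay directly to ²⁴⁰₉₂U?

alpha decay

ΔA = 240 − 244 = -4; ΔZ = 92 − 94 = -2.
A drops by 4 and Z drops by 2 — the signature of alpha emission.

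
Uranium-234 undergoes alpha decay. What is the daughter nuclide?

Th-230

Alpha decay: mass number changes by -4, atomic number by -2.
A: 234 − 4 = 230; Z: 92 − 2 = 90.
Z = 90 is thorium, so the daughter is thorium-230.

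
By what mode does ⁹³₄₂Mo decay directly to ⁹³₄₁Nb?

beta-plus decay or electron capture

ΔA = 93 − 93 = 0; ΔZ = 41 − 42 = -1.
A is unchanged and Z drops by 1 — a proton has become a neutron (β⁺ emission or electron capture).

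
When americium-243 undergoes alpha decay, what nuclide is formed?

Alpha decay: mass number changes by -4, atomic number by -2.
A: 243 − 4 = 239; Z: 95 − 2 = 93.
Z = 93 is neptunium, so the daughter is neptunium-239.

Np-239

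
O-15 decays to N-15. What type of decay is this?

ΔA = 15 − 15 = 0; ΔZ = 7 − 8 = -1.
A is unchanged and Z drops by 1 — a proton has become a neutron (β⁺ emission or electron capture).

beta-plus decay or electron capture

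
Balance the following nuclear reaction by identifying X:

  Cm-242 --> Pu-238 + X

Conserve mass number: 242 = 238 + A, so A = 4.
Conserve atomic number: 96 = 94 + Z, so Z = 2.
A = 4 and Z = 2 is He-4 — an alpha particle.

alpha particle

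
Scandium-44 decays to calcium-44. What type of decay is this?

beta-plus decay or electron capture

ΔA = 44 − 44 = 0; ΔZ = 20 − 21 = -1.
A is unchanged and Z drops by 1 — a proton has become a neutron (β⁺ emission or electron capture).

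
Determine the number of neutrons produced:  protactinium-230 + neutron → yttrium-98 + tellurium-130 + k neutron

Conserve mass number: 231 = 98 + 130 + k, so k = 231 − 228 = 3.
Check atomic number: 91 = 39 + 52 + 0 = 91. ✓

3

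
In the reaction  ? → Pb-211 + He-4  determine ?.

Po-215

Conserve mass number: A = 211 + 4, so A = 215.
Conserve atomic number: Z = 82 + 2, so Z = 84.
Z = 84 is polonium, so the species is Po-215.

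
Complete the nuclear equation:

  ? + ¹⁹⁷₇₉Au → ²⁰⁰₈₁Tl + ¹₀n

alpha particle

Conserve mass number: A + 197 = 200 + 1, so A = 4.
Conserve atomic number: Z + 79 = 81 + 0, so Z = 2.
A = 4 and Z = 2 is ⁴₂He — an alpha particle.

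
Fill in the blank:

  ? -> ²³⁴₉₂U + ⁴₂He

Pu-238

Conserve mass number: A = 234 + 4, so A = 238.
Conserve atomic number: Z = 92 + 2, so Z = 94.
Z = 94 is plutonium, so the species is ²³⁸₉₄Pu.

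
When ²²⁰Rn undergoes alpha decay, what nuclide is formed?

Alpha decay: mass number changes by -4, atomic number by -2.
A: 220 − 4 = 216; Z: 86 − 2 = 84.
Z = 84 is polonium, so the daughter is ²¹⁶Po.

Po-216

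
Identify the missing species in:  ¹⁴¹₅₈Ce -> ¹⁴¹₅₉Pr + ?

Conserve mass number: 141 = 141 + A, so A = 0.
Conserve atomic number: 58 = 59 + Z, so Z = -1.
A = 0 and Z = -1 is ⁰₋₁e — a beta-minus particle.

beta-minus particle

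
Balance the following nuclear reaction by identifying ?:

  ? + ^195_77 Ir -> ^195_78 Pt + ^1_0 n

Conserve mass number: A + 195 = 195 + 1, so A = 1.
Conserve atomic number: Z + 77 = 78 + 0, so Z = 1.
A = 1 and Z = 1 is ^1_1 H — a proton.

proton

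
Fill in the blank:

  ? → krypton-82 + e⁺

Conserve mass number: A = 82 + 0, so A = 82.
Conserve atomic number: Z = 36 + 1, so Z = 37.
Z = 37 is rubidium, so the species is rubidium-82.

Rb-82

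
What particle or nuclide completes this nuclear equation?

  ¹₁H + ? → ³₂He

Conserve mass number: 1 + A = 3, so A = 2.
Conserve atomic number: 1 + Z = 2, so Z = 1.
A = 2 and Z = 1 is ²₁H — a deuteron.

deuteron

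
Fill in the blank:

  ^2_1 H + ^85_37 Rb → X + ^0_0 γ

Conserve mass number: 2 + 85 = A + 0, so A = 87.
Conserve atomic number: 1 + 37 = Z + 0, so Z = 38.
Z = 38 is strontium, so the species is ^87_38 Sr.

Sr-87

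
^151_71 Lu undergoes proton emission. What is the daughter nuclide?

Yb-150

Proton emission: mass number changes by -1, atomic number by -1.
A: 151 − 1 = 150; Z: 71 − 1 = 70.
Z = 70 is ytterbium, so the daughter is ^150_70 Yb.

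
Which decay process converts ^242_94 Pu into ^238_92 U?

ΔA = 238 − 242 = -4; ΔZ = 92 − 94 = -2.
A drops by 4 and Z drops by 2 — the signature of alpha emission.

alpha decay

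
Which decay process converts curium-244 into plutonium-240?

alpha decay

ΔA = 240 − 244 = -4; ΔZ = 94 − 96 = -2.
A drops by 4 and Z drops by 2 — the signature of alpha emission.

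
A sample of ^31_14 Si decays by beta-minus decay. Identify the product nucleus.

Beta-minus decay: mass number changes by +0, atomic number by +1.
A: 31 = 31; Z: 14 + 1 = 15.
Z = 15 is phosphorus, so the daughter is ^31_15 P.

P-31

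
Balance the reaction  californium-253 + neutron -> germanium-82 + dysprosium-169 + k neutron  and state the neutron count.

Conserve mass number: 254 = 82 + 169 + k, so k = 254 − 251 = 3.
Check atomic number: 98 = 32 + 66 + 0 = 98. ✓

3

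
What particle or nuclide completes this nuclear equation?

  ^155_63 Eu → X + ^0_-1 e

Conserve mass number: 155 = A + 0, so A = 155.
Conserve atomic number: 63 = Z − 1, so Z = 64.
Z = 64 is gadolinium, so the species is ^155_64 Gd.

Gd-155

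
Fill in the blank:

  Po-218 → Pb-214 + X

Conserve mass number: 218 = 214 + A, so A = 4.
Conserve atomic number: 84 = 82 + Z, so Z = 2.
A = 4 and Z = 2 is He-4 — an alpha particle.

alpha particle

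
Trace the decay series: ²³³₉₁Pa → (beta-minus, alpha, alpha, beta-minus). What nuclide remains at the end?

Ac-225

Start: (A, Z) = (233, 91).
After β⁻: (233, 92).
After α: (229, 90).
After α: (225, 88).
After β⁻: (225, 89).
Z = 89 is actinium.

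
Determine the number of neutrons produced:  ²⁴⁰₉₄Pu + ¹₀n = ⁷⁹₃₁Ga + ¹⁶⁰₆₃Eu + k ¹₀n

2

Conserve mass number: 241 = 79 + 160 + k, so k = 241 − 239 = 2.
Check atomic number: 94 = 31 + 63 + 0 = 94. ✓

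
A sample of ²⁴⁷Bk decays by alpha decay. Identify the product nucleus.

Am-243

Alpha decay: mass number changes by -4, atomic number by -2.
A: 247 − 4 = 243; Z: 97 − 2 = 95.
Z = 95 is americium, so the daughter is ²⁴³Am.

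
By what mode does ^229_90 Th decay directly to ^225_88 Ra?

alpha decay

ΔA = 225 − 229 = -4; ΔZ = 88 − 90 = -2.
A drops by 4 and Z drops by 2 — the signature of alpha emission.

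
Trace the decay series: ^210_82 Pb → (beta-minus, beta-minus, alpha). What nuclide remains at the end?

Pb-206

Start: (A, Z) = (210, 82).
After β⁻: (210, 83).
After β⁻: (210, 84).
After α: (206, 82).
Z = 82 is lead.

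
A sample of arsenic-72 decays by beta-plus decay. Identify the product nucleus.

Ge-72

Beta-plus decay: mass number changes by +0, atomic number by -1.
A: 72 = 72; Z: 33 − 1 = 32.
Z = 32 is germanium, so the daughter is germanium-72.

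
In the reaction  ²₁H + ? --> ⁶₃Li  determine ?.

Conserve mass number: 2 + A = 6, so A = 4.
Conserve atomic number: 1 + Z = 3, so Z = 2.
A = 4 and Z = 2 is ⁴₂He — an alpha particle.

alpha particle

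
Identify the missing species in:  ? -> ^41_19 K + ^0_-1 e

Conserve mass number: A = 41 + 0, so A = 41.
Conserve atomic number: Z = 19 − 1, so Z = 18.
Z = 18 is argon, so the species is ^41_18 Ar.

Ar-41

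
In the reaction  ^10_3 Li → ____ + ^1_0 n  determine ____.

Li-9

Conserve mass number: 10 = A + 1, so A = 9.
Conserve atomic number: 3 = Z + 0, so Z = 3.
Z = 3 is lithium, so the species is ^9_3 Li.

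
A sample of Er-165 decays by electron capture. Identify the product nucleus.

Electron capture: mass number changes by +0, atomic number by -1.
A: 165 = 165; Z: 68 − 1 = 67.
Z = 67 is holmium, so the daughter is Ho-165.

Ho-165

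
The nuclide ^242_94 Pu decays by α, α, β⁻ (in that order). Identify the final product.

Pa-234

Start: (A, Z) = (242, 94).
After α: (238, 92).
After α: (234, 90).
After β⁻: (234, 91).
Z = 91 is protactinium.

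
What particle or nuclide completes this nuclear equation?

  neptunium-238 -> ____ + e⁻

Pu-238

Conserve mass number: 238 = A + 0, so A = 238.
Conserve atomic number: 93 = Z − 1, so Z = 94.
Z = 94 is plutonium, so the species is plutonium-238.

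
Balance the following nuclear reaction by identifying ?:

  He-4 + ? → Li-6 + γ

Conserve mass number: 4 + A = 6 + 0, so A = 2.
Conserve atomic number: 2 + Z = 3 + 0, so Z = 1.
A = 2 and Z = 1 is H-2 — a deuteron.

deuteron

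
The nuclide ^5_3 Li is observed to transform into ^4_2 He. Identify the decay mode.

proton emission

ΔA = 4 − 5 = -1; ΔZ = 2 − 3 = -1.
A drops by 1 and Z drops by 1 — a proton was emitted.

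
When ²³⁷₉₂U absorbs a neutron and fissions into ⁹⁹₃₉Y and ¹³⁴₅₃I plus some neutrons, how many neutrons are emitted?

5

Conserve mass number: 238 = 99 + 134 + k, so k = 238 − 233 = 5.
Check atomic number: 92 = 39 + 53 + 0 = 92. ✓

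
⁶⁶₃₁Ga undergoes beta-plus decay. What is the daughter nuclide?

Beta-plus decay: mass number changes by +0, atomic number by -1.
A: 66 = 66; Z: 31 − 1 = 30.
Z = 30 is zinc, so the daughter is ⁶⁶₃₀Zn.

Zn-66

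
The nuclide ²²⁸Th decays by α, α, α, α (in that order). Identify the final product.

Pb-212

Start: (A, Z) = (228, 90).
After α: (224, 88).
After α: (220, 86).
After α: (216, 84).
After α: (212, 82).
Z = 82 is lead.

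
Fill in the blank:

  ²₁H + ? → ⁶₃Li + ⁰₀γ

Conserve mass number: 2 + A = 6 + 0, so A = 4.
Conserve atomic number: 1 + Z = 3 + 0, so Z = 2.
A = 4 and Z = 2 is ⁴₂He — an alpha particle.

alpha particle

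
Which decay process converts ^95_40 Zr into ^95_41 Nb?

beta-minus decay

ΔA = 95 − 95 = 0; ΔZ = 41 − 40 = +1.
A is unchanged and Z rises by 1 — a neutron has become a proton (β⁻ decay).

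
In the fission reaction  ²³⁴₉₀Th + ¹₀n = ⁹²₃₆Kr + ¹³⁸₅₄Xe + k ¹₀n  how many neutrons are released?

5

Conserve mass number: 235 = 92 + 138 + k, so k = 235 − 230 = 5.
Check atomic number: 90 = 36 + 54 + 0 = 90. ✓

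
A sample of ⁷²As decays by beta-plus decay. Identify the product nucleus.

Ge-72

Beta-plus decay: mass number changes by +0, atomic number by -1.
A: 72 = 72; Z: 33 − 1 = 32.
Z = 32 is germanium, so the daughter is ⁷²Ge.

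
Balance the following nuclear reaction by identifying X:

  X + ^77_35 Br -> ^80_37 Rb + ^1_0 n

Conserve mass number: A + 77 = 80 + 1, so A = 4.
Conserve atomic number: Z + 35 = 37 + 0, so Z = 2.
A = 4 and Z = 2 is ^4_2 He — an alpha particle.

alpha particle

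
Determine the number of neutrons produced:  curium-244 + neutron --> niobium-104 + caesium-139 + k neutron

2

Conserve mass number: 245 = 104 + 139 + k, so k = 245 − 243 = 2.
Check atomic number: 96 = 41 + 55 + 0 = 96. ✓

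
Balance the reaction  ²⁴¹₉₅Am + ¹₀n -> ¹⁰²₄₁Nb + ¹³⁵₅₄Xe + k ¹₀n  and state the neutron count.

Conserve mass number: 242 = 102 + 135 + k, so k = 242 − 237 = 5.
Check atomic number: 95 = 41 + 54 + 0 = 95. ✓

5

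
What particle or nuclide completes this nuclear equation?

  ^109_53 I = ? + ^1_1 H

Te-108

Conserve mass number: 109 = A + 1, so A = 108.
Conserve atomic number: 53 = Z + 1, so Z = 52.
Z = 52 is tellurium, so the species is ^108_52 Te.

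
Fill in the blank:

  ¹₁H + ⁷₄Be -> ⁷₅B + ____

Conserve mass number: 1 + 7 = 7 + A, so A = 1.
Conserve atomic number: 1 + 4 = 5 + Z, so Z = 0.
A = 1 and Z = 0 is ¹₀n — a neutron.

neutron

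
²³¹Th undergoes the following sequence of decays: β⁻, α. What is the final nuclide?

Ac-227

Start: (A, Z) = (231, 90).
After β⁻: (231, 91).
After α: (227, 89).
Z = 89 is actinium.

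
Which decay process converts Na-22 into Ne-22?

ΔA = 22 − 22 = 0; ΔZ = 10 − 11 = -1.
A is unchanged and Z drops by 1 — a proton has become a neutron (β⁺ emission or electron capture).

beta-plus decay or electron capture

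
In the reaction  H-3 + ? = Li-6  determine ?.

He-3

Conserve mass number: 3 + A = 6, so A = 3.
Conserve atomic number: 1 + Z = 3, so Z = 2.
Z = 2 is helium, so the species is He-3.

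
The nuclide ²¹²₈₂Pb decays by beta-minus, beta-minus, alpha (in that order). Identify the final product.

Pb-208

Start: (A, Z) = (212, 82).
After β⁻: (212, 83).
After β⁻: (212, 84).
After α: (208, 82).
Z = 82 is lead.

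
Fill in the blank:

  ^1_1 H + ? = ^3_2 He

Conserve mass number: 1 + A = 3, so A = 2.
Conserve atomic number: 1 + Z = 2, so Z = 1.
A = 2 and Z = 1 is ^2_1 H — a deuteron.

deuteron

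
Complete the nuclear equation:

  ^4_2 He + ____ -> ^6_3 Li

Conserve mass number: 4 + A = 6, so A = 2.
Conserve atomic number: 2 + Z = 3, so Z = 1.
A = 2 and Z = 1 is ^2_1 H — a deuteron.

deuteron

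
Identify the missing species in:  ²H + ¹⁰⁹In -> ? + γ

Sn-111

Conserve mass number: 2 + 109 = A + 0, so A = 111.
Conserve atomic number: 1 + 49 = Z + 0, so Z = 50.
Z = 50 is tin, so the species is ¹¹¹Sn.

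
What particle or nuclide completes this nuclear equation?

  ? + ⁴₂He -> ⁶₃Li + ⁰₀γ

deuteron

Conserve mass number: A + 4 = 6 + 0, so A = 2.
Conserve atomic number: Z + 2 = 3 + 0, so Z = 1.
A = 2 and Z = 1 is ²₁H — a deuteron.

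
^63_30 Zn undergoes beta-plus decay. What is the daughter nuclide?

Cu-63

Beta-plus decay: mass number changes by +0, atomic number by -1.
A: 63 = 63; Z: 30 − 1 = 29.
Z = 29 is copper, so the daughter is ^63_29 Cu.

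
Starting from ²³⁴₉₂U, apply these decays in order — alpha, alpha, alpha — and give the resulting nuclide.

Rn-222

Start: (A, Z) = (234, 92).
After α: (230, 90).
After α: (226, 88).
After α: (222, 86).
Z = 86 is radon.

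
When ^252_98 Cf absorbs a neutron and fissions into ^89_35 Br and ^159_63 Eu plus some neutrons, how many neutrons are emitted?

5

Conserve mass number: 253 = 89 + 159 + k, so k = 253 − 248 = 5.
Check atomic number: 98 = 35 + 63 + 0 = 98. ✓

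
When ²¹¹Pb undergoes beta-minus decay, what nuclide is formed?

Bi-211

Beta-minus decay: mass number changes by +0, atomic number by +1.
A: 211 = 211; Z: 82 + 1 = 83.
Z = 83 is bismuth, so the daughter is ²¹¹Bi.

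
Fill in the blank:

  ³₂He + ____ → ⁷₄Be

alpha particle

Conserve mass number: 3 + A = 7, so A = 4.
Conserve atomic number: 2 + Z = 4, so Z = 2.
A = 4 and Z = 2 is ⁴₂He — an alpha particle.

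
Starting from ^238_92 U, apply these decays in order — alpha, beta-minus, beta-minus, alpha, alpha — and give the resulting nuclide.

Start: (A, Z) = (238, 92).
After α: (234, 90).
After β⁻: (234, 91).
After β⁻: (234, 92).
After α: (230, 90).
After α: (226, 88).
Z = 88 is radium.

Ra-226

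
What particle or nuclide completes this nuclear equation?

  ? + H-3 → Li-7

alpha particle

Conserve mass number: A + 3 = 7, so A = 4.
Conserve atomic number: Z + 1 = 3, so Z = 2.
A = 4 and Z = 2 is He-4 — an alpha particle.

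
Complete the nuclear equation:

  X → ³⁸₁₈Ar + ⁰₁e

Conserve mass number: A = 38 + 0, so A = 38.
Conserve atomic number: Z = 18 + 1, so Z = 19.
Z = 19 is potassium, so the species is ³⁸₁₉K.

K-38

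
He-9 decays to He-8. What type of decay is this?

ΔA = 8 − 9 = -1; ΔZ = 2 − 2 = +0.
A drops by 1 with Z unchanged — a neutron was emitted.

neutron emission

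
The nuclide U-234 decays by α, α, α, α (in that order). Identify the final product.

Po-218

Start: (A, Z) = (234, 92).
After α: (230, 90).
After α: (226, 88).
After α: (222, 86).
After α: (218, 84).
Z = 84 is polonium.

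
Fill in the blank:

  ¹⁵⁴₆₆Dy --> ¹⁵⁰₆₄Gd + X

Conserve mass number: 154 = 150 + A, so A = 4.
Conserve atomic number: 66 = 64 + Z, so Z = 2.
A = 4 and Z = 2 is ⁴₂He — an alpha particle.

alpha particle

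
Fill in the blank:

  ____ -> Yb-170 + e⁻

Conserve mass number: A = 170 + 0, so A = 170.
Conserve atomic number: Z = 70 − 1, so Z = 69.
Z = 69 is thulium, so the species is Tm-170.

Tm-170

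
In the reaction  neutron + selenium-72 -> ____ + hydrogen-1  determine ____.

Conserve mass number: 1 + 72 = A + 1, so A = 72.
Conserve atomic number: 0 + 34 = Z + 1, so Z = 33.
Z = 33 is arsenic, so the species is arsenic-72.

As-72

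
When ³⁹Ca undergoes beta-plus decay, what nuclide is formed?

K-39

Beta-plus decay: mass number changes by +0, atomic number by -1.
A: 39 = 39; Z: 20 − 1 = 19.
Z = 19 is potassium, so the daughter is ³⁹K.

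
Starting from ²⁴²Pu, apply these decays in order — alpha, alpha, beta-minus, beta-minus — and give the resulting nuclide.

U-234

Start: (A, Z) = (242, 94).
After α: (238, 92).
After α: (234, 90).
After β⁻: (234, 91).
After β⁻: (234, 92).
Z = 92 is uranium.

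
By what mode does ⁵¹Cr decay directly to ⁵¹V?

ΔA = 51 − 51 = 0; ΔZ = 23 − 24 = -1.
A is unchanged and Z drops by 1 — a proton has become a neutron (β⁺ emission or electron capture).

beta-plus decay or electron capture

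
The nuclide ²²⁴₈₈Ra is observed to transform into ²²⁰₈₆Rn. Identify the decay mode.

ΔA = 220 − 224 = -4; ΔZ = 86 − 88 = -2.
A drops by 4 and Z drops by 2 — the signature of alpha emission.

alpha decay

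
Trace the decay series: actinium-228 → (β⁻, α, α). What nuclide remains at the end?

Start: (A, Z) = (228, 89).
After β⁻: (228, 90).
After α: (224, 88).
After α: (220, 86).
Z = 86 is radon.

Rn-220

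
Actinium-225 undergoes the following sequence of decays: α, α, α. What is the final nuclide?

Bi-213

Start: (A, Z) = (225, 89).
After α: (221, 87).
After α: (217, 85).
After α: (213, 83).
Z = 83 is bismuth.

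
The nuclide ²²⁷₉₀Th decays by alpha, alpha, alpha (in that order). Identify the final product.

Start: (A, Z) = (227, 90).
After α: (223, 88).
After α: (219, 86).
After α: (215, 84).
Z = 84 is polonium.

Po-215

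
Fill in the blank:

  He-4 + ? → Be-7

Conserve mass number: 4 + A = 7, so A = 3.
Conserve atomic number: 2 + Z = 4, so Z = 2.
Z = 2 is helium, so the species is He-3.

He-3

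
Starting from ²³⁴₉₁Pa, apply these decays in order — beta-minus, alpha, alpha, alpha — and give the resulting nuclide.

Start: (A, Z) = (234, 91).
After β⁻: (234, 92).
After α: (230, 90).
After α: (226, 88).
After α: (222, 86).
Z = 86 is radon.

Rn-222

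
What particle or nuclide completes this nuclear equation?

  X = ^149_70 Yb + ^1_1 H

Conserve mass number: A = 149 + 1, so A = 150.
Conserve atomic number: Z = 70 + 1, so Z = 71.
Z = 71 is lutetium, so the species is ^150_71 Lu.

Lu-150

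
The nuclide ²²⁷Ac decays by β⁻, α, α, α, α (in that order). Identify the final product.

Start: (A, Z) = (227, 89).
After β⁻: (227, 90).
After α: (223, 88).
After α: (219, 86).
After α: (215, 84).
After α: (211, 82).
Z = 82 is lead.

Pb-211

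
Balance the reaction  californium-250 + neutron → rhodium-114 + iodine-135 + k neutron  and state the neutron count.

2

Conserve mass number: 251 = 114 + 135 + k, so k = 251 − 249 = 2.
Check atomic number: 98 = 45 + 53 + 0 = 98. ✓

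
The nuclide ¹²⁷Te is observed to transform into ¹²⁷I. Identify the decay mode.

beta-minus decay

ΔA = 127 − 127 = 0; ΔZ = 53 − 52 = +1.
A is unchanged and Z rises by 1 — a neutron has become a proton (β⁻ decay).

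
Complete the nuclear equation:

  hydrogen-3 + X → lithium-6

Conserve mass number: 3 + A = 6, so A = 3.
Conserve atomic number: 1 + Z = 3, so Z = 2.
Z = 2 is helium, so the species is helium-3.

He-3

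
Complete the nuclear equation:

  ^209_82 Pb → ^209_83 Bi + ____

Conserve mass number: 209 = 209 + A, so A = 0.
Conserve atomic number: 82 = 83 + Z, so Z = -1.
A = 0 and Z = -1 is ^0_-1 e — a beta-minus particle.

beta-minus particle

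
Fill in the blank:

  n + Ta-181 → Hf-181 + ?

proton

Conserve mass number: 1 + 181 = 181 + A, so A = 1.
Conserve atomic number: 0 + 73 = 72 + Z, so Z = 1.
A = 1 and Z = 1 is H-1 — a proton.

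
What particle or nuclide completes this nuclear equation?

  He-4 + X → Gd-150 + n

Sm-147

Conserve mass number: 4 + A = 150 + 1, so A = 147.
Conserve atomic number: 2 + Z = 64 + 0, so Z = 62.
Z = 62 is samarium, so the species is Sm-147.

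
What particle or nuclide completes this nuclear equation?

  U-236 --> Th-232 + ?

Conserve mass number: 236 = 232 + A, so A = 4.
Conserve atomic number: 92 = 90 + Z, so Z = 2.
A = 4 and Z = 2 is He-4 — an alpha particle.

alpha particle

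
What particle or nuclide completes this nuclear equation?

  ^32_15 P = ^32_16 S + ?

beta-minus particle

Conserve mass number: 32 = 32 + A, so A = 0.
Conserve atomic number: 15 = 16 + Z, so Z = -1.
A = 0 and Z = -1 is ^0_-1 e — a beta-minus particle.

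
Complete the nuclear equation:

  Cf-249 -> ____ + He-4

Conserve mass number: 249 = A + 4, so A = 245.
Conserve atomic number: 98 = Z + 2, so Z = 96.
Z = 96 is curium, so the species is Cm-245.

Cm-245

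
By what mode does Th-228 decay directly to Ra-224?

alpha decay

ΔA = 224 − 228 = -4; ΔZ = 88 − 90 = -2.
A drops by 4 and Z drops by 2 — the signature of alpha emission.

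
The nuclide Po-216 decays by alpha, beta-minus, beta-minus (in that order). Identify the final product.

Start: (A, Z) = (216, 84).
After α: (212, 82).
After β⁻: (212, 83).
After β⁻: (212, 84).
Z = 84 is polonium.

Po-212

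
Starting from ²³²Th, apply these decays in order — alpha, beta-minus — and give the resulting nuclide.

Start: (A, Z) = (232, 90).
After α: (228, 88).
After β⁻: (228, 89).
Z = 89 is actinium.

Ac-228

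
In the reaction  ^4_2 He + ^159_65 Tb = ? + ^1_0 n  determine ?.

Conserve mass number: 4 + 159 = A + 1, so A = 162.
Conserve atomic number: 2 + 65 = Z + 0, so Z = 67.
Z = 67 is holmium, so the species is ^162_67 Ho.

Ho-162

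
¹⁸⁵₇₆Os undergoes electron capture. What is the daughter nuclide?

Re-185

Electron capture: mass number changes by +0, atomic number by -1.
A: 185 = 185; Z: 76 − 1 = 75.
Z = 75 is rhenium, so the daughter is ¹⁸⁵₇₅Re.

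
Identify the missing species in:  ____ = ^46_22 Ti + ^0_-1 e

Sc-46

Conserve mass number: A = 46 + 0, so A = 46.
Conserve atomic number: Z = 22 − 1, so Z = 21.
Z = 21 is scandium, so the species is ^46_21 Sc.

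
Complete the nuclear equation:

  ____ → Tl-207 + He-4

Bi-211

Conserve mass number: A = 207 + 4, so A = 211.
Conserve atomic number: Z = 81 + 2, so Z = 83.
Z = 83 is bismuth, so the species is Bi-211.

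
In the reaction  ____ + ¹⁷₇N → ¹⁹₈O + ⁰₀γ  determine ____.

deuteron

Conserve mass number: A + 17 = 19 + 0, so A = 2.
Conserve atomic number: Z + 7 = 8 + 0, so Z = 1.
A = 2 and Z = 1 is ²₁H — a deuteron.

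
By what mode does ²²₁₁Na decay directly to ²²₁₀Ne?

ΔA = 22 − 22 = 0; ΔZ = 10 − 11 = -1.
A is unchanged and Z drops by 1 — a proton has become a neutron (β⁺ emission or electron capture).

beta-plus decay or electron capture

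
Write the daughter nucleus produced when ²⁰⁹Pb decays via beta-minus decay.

Beta-minus decay: mass number changes by +0, atomic number by +1.
A: 209 = 209; Z: 82 + 1 = 83.
Z = 83 is bismuth, so the daughter is ²⁰⁹Bi.

Bi-209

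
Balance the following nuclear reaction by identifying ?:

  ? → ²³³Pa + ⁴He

Np-237

Conserve mass number: A = 233 + 4, so A = 237.
Conserve atomic number: Z = 91 + 2, so Z = 93.
Z = 93 is neptunium, so the species is ²³⁷Np.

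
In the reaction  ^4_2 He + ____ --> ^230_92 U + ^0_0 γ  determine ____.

Th-226

Conserve mass number: 4 + A = 230 + 0, so A = 226.
Conserve atomic number: 2 + Z = 92 + 0, so Z = 90.
Z = 90 is thorium, so the species is ^226_90 Th.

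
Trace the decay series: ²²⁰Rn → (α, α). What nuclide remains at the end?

Start: (A, Z) = (220, 86).
After α: (216, 84).
After α: (212, 82).
Z = 82 is lead.

Pb-212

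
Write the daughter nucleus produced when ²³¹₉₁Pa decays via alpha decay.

Alpha decay: mass number changes by -4, atomic number by -2.
A: 231 − 4 = 227; Z: 91 − 2 = 89.
Z = 89 is actinium, so the daughter is ²²⁷₈₉Ac.

Ac-227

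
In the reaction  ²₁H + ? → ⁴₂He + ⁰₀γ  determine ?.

Conserve mass number: 2 + A = 4 + 0, so A = 2.
Conserve atomic number: 1 + Z = 2 + 0, so Z = 1.
A = 2 and Z = 1 is ²₁H — a deuteron.

deuteron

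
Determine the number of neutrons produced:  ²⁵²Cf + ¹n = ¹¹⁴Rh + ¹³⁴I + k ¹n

Conserve mass number: 253 = 114 + 134 + k, so k = 253 − 248 = 5.
Check atomic number: 98 = 45 + 53 + 0 = 98. ✓

5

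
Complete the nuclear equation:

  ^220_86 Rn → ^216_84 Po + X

alpha particle

Conserve mass number: 220 = 216 + A, so A = 4.
Conserve atomic number: 86 = 84 + Z, so Z = 2.
A = 4 and Z = 2 is ^4_2 He — an alpha particle.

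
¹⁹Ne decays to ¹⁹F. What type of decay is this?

ΔA = 19 − 19 = 0; ΔZ = 9 − 10 = -1.
A is unchanged and Z drops by 1 — a proton has become a neutron (β⁺ emission or electron capture).

beta-plus decay or electron capture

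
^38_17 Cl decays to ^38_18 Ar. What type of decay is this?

ΔA = 38 − 38 = 0; ΔZ = 18 − 17 = +1.
A is unchanged and Z rises by 1 — a neutron has become a proton (β⁻ decay).

beta-minus decay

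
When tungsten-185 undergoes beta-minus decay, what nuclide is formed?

Beta-minus decay: mass number changes by +0, atomic number by +1.
A: 185 = 185; Z: 74 + 1 = 75.
Z = 75 is rhenium, so the daughter is rhenium-185.

Re-185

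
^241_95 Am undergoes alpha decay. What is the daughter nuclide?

Alpha decay: mass number changes by -4, atomic number by -2.
A: 241 − 4 = 237; Z: 95 − 2 = 93.
Z = 93 is neptunium, so the daughter is ^237_93 Np.

Np-237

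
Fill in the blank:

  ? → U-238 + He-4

Pu-242

Conserve mass number: A = 238 + 4, so A = 242.
Conserve atomic number: Z = 92 + 2, so Z = 94.
Z = 94 is plutonium, so the species is Pu-242.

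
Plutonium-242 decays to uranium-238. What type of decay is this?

alpha decay

ΔA = 238 − 242 = -4; ΔZ = 92 − 94 = -2.
A drops by 4 and Z drops by 2 — the signature of alpha emission.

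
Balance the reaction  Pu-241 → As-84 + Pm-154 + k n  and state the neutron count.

3

Conserve mass number: 241 = 84 + 154 + k, so k = 241 − 238 = 3.
Check atomic number: 94 = 33 + 61 + 0 = 94. ✓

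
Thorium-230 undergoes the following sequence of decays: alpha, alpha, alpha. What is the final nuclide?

Start: (A, Z) = (230, 90).
After α: (226, 88).
After α: (222, 86).
After α: (218, 84).
Z = 84 is polonium.

Po-218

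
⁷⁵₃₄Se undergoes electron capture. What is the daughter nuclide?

Electron capture: mass number changes by +0, atomic number by -1.
A: 75 = 75; Z: 34 − 1 = 33.
Z = 33 is arsenic, so the daughter is ⁷⁵₃₃As.

As-75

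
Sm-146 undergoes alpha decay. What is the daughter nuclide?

Nd-142

Alpha decay: mass number changes by -4, atomic number by -2.
A: 146 − 4 = 142; Z: 62 − 2 = 60.
Z = 60 is neodymium, so the daughter is Nd-142.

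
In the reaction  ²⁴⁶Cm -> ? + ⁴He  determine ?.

Pu-242

Conserve mass number: 246 = A + 4, so A = 242.
Conserve atomic number: 96 = Z + 2, so Z = 94.
Z = 94 is plutonium, so the species is ²⁴²Pu.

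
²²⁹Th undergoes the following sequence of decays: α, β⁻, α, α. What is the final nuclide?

At-217

Start: (A, Z) = (229, 90).
After α: (225, 88).
After β⁻: (225, 89).
After α: (221, 87).
After α: (217, 85).
Z = 85 is astatine.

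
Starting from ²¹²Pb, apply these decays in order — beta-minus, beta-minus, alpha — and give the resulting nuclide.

Start: (A, Z) = (212, 82).
After β⁻: (212, 83).
After β⁻: (212, 84).
After α: (208, 82).
Z = 82 is lead.

Pb-208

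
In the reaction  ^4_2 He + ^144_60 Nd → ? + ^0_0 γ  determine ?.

Conserve mass number: 4 + 144 = A + 0, so A = 148.
Conserve atomic number: 2 + 60 = Z + 0, so Z = 62.
Z = 62 is samarium, so the species is ^148_62 Sm.

Sm-148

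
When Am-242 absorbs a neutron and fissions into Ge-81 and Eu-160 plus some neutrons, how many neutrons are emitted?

Conserve mass number: 243 = 81 + 160 + k, so k = 243 − 241 = 2.
Check atomic number: 95 = 32 + 63 + 0 = 95. ✓

2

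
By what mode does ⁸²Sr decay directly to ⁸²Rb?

ΔA = 82 − 82 = 0; ΔZ = 37 − 38 = -1.
A is unchanged and Z drops by 1 — a proton has become a neutron (β⁺ emission or electron capture).

beta-plus decay or electron capture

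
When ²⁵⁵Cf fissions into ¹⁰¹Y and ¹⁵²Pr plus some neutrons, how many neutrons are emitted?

2

Conserve mass number: 255 = 101 + 152 + k, so k = 255 − 253 = 2.
Check atomic number: 98 = 39 + 59 + 0 = 98. ✓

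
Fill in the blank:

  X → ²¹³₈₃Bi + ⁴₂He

Conserve mass number: A = 213 + 4, so A = 217.
Conserve atomic number: Z = 83 + 2, so Z = 85.
Z = 85 is astatine, so the species is ²¹⁷₈₅At.

At-217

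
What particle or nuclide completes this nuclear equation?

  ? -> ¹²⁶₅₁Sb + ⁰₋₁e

Conserve mass number: A = 126 + 0, so A = 126.
Conserve atomic number: Z = 51 − 1, so Z = 50.
Z = 50 is tin, so the species is ¹²⁶₅₀Sn.

Sn-126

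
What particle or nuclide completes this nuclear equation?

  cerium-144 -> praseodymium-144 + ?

Conserve mass number: 144 = 144 + A, so A = 0.
Conserve atomic number: 58 = 59 + Z, so Z = -1.
A = 0 and Z = -1 is e⁻ — a beta-minus particle.

beta-minus particle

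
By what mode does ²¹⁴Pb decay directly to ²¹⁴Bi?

beta-minus decay

ΔA = 214 − 214 = 0; ΔZ = 83 − 82 = +1.
A is unchanged and Z rises by 1 — a neutron has become a proton (β⁻ decay).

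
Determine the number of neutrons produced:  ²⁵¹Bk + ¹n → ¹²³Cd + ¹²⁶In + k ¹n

3

Conserve mass number: 252 = 123 + 126 + k, so k = 252 − 249 = 3.
Check atomic number: 97 = 48 + 49 + 0 = 97. ✓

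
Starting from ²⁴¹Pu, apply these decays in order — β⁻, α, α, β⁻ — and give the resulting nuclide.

U-233

Start: (A, Z) = (241, 94).
After β⁻: (241, 95).
After α: (237, 93).
After α: (233, 91).
After β⁻: (233, 92).
Z = 92 is uranium.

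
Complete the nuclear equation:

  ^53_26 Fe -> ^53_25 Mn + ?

positron

Conserve mass number: 53 = 53 + A, so A = 0.
Conserve atomic number: 26 = 25 + Z, so Z = 1.
A = 0 and Z = 1 is ^0_1 e — a positron.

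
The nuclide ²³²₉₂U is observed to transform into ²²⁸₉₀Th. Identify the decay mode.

ΔA = 228 − 232 = -4; ΔZ = 90 − 92 = -2.
A drops by 4 and Z drops by 2 — the signature of alpha emission.

alpha decay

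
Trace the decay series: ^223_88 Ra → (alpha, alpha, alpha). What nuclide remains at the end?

Pb-211

Start: (A, Z) = (223, 88).
After α: (219, 86).
After α: (215, 84).
After α: (211, 82).
Z = 82 is lead.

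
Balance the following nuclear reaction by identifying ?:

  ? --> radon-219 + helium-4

Ra-223

Conserve mass number: A = 219 + 4, so A = 223.
Conserve atomic number: Z = 86 + 2, so Z = 88.
Z = 88 is radium, so the species is radium-223.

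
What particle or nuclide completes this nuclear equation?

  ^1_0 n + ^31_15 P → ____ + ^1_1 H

Conserve mass number: 1 + 31 = A + 1, so A = 31.
Conserve atomic number: 0 + 15 = Z + 1, so Z = 14.
Z = 14 is silicon, so the species is ^31_14 Si.

Si-31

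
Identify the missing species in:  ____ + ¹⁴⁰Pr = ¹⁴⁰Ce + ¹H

neutron

Conserve mass number: A + 140 = 140 + 1, so A = 1.
Conserve atomic number: Z + 59 = 58 + 1, so Z = 0.
A = 1 and Z = 0 is ¹n — a neutron.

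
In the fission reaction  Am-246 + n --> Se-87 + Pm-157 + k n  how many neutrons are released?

3

Conserve mass number: 247 = 87 + 157 + k, so k = 247 − 244 = 3.
Check atomic number: 95 = 34 + 61 + 0 = 95. ✓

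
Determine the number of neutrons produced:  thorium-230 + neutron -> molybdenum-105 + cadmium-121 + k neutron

Conserve mass number: 231 = 105 + 121 + k, so k = 231 − 226 = 5.
Check atomic number: 90 = 42 + 48 + 0 = 90. ✓

5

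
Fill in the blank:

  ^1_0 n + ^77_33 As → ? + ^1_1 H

Ge-77

Conserve mass number: 1 + 77 = A + 1, so A = 77.
Conserve atomic number: 0 + 33 = Z + 1, so Z = 32.
Z = 32 is germanium, so the species is ^77_32 Ge.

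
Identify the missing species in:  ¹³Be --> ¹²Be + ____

Conserve mass number: 13 = 12 + A, so A = 1.
Conserve atomic number: 4 = 4 + Z, so Z = 0.
A = 1 and Z = 0 is ¹n — a neutron.

neutron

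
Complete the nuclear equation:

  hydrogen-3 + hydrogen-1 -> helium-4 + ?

gamma ray

Conserve mass number: 3 + 1 = 4 + A, so A = 0.
Conserve atomic number: 1 + 1 = 2 + Z, so Z = 0.
A = 0 and Z = 0 is γ — a gamma ray.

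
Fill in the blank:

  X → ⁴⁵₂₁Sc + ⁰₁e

Conserve mass number: A = 45 + 0, so A = 45.
Conserve atomic number: Z = 21 + 1, so Z = 22.
Z = 22 is titanium, so the species is ⁴⁵₂₂Ti.

Ti-45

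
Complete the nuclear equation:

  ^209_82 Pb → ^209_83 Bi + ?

beta-minus particle

Conserve mass number: 209 = 209 + A, so A = 0.
Conserve atomic number: 82 = 83 + Z, so Z = -1.
A = 0 and Z = -1 is ^0_-1 e — a beta-minus particle.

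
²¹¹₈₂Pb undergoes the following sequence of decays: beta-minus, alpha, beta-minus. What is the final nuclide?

Start: (A, Z) = (211, 82).
After β⁻: (211, 83).
After α: (207, 81).
After β⁻: (207, 82).
Z = 82 is lead.

Pb-207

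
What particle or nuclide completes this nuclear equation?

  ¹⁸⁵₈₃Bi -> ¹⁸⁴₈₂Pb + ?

Conserve mass number: 185 = 184 + A, so A = 1.
Conserve atomic number: 83 = 82 + Z, so Z = 1.
A = 1 and Z = 1 is ¹₁H — a proton.

proton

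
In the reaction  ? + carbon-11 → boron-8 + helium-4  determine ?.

proton

Conserve mass number: A + 11 = 8 + 4, so A = 1.
Conserve atomic number: Z + 6 = 5 + 2, so Z = 1.
A = 1 and Z = 1 is hydrogen-1 — a proton.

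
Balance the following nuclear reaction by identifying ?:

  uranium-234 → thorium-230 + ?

alpha particle

Conserve mass number: 234 = 230 + A, so A = 4.
Conserve atomic number: 92 = 90 + Z, so Z = 2.
A = 4 and Z = 2 is helium-4 — an alpha particle.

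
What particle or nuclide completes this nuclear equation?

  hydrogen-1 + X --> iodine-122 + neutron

Conserve mass number: 1 + A = 122 + 1, so A = 122.
Conserve atomic number: 1 + Z = 53 + 0, so Z = 52.
Z = 52 is tellurium, so the species is tellurium-122.

Te-122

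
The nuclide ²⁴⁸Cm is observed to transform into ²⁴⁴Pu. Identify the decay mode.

alpha decay

ΔA = 244 − 248 = -4; ΔZ = 94 − 96 = -2.
A drops by 4 and Z drops by 2 — the signature of alpha emission.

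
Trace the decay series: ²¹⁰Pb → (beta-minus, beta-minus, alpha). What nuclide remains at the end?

Start: (A, Z) = (210, 82).
After β⁻: (210, 83).
After β⁻: (210, 84).
After α: (206, 82).
Z = 82 is lead.

Pb-206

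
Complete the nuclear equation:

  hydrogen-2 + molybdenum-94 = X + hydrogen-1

Mo-95

Conserve mass number: 2 + 94 = A + 1, so A = 95.
Conserve atomic number: 1 + 42 = Z + 1, so Z = 42.
Z = 42 is molybdenum, so the species is molybdenum-95.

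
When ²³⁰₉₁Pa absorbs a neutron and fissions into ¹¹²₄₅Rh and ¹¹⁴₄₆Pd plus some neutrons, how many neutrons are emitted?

5

Conserve mass number: 231 = 112 + 114 + k, so k = 231 − 226 = 5.
Check atomic number: 91 = 45 + 46 + 0 = 91. ✓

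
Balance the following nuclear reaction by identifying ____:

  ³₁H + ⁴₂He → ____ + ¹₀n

Li-6

Conserve mass number: 3 + 4 = A + 1, so A = 6.
Conserve atomic number: 1 + 2 = Z + 0, so Z = 3.
Z = 3 is lithium, so the species is ⁶₃Li.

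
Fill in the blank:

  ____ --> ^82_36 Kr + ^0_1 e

Rb-82

Conserve mass number: A = 82 + 0, so A = 82.
Conserve atomic number: Z = 36 + 1, so Z = 37.
Z = 37 is rubidium, so the species is ^82_37 Rb.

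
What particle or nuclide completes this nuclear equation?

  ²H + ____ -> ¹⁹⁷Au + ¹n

Conserve mass number: 2 + A = 197 + 1, so A = 196.
Conserve atomic number: 1 + Z = 79 + 0, so Z = 78.
Z = 78 is platinum, so the species is ¹⁹⁶Pt.

Pt-196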